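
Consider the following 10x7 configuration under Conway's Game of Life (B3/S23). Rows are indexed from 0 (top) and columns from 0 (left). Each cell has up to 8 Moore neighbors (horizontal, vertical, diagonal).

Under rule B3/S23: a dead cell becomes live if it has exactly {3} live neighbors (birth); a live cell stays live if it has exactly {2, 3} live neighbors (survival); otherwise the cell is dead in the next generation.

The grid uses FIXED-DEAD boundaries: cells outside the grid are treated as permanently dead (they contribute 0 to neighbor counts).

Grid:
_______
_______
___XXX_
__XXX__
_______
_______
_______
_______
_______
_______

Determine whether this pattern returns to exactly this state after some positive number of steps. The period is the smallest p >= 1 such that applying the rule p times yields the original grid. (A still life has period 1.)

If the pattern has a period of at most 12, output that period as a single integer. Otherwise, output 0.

Answer: 2

Derivation:
Simulating and comparing each generation to the original:
Gen 0 (original, given above): 6 live cells
Gen 1: 6 live cells, differs from original
Gen 2: 6 live cells, MATCHES original -> period = 2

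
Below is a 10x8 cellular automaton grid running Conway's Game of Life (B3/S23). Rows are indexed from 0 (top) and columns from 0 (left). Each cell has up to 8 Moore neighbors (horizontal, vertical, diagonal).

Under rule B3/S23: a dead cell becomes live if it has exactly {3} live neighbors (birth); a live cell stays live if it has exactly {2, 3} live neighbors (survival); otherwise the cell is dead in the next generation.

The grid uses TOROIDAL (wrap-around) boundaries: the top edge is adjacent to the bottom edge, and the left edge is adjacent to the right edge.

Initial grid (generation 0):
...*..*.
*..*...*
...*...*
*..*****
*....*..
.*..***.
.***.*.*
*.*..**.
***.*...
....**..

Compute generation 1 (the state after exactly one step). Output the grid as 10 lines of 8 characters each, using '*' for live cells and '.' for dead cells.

Simulating step by step:
Generation 0 (given above): 34 live cells
Generation 1: 35 live cells
(generation 1 grid is the final answer)

Answer: ...*.***
*.***.**
..**.*..
*..*.*..
**.*....
.*.*...*
...*...*
.....**.
*.*.*.**
.**.**..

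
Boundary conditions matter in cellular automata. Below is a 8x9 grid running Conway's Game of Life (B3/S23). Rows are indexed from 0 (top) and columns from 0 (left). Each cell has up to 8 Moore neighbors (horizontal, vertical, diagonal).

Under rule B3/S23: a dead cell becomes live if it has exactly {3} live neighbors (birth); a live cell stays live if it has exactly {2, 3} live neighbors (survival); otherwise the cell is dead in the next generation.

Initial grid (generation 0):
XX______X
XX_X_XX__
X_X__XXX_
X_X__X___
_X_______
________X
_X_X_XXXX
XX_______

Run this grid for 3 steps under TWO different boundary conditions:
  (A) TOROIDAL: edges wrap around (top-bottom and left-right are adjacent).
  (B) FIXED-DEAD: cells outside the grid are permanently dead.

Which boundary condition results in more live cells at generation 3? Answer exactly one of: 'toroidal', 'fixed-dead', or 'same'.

Under TOROIDAL boundary, generation 3:
X___XX_XX
__XX__X__
_X___X___
____X_X__
_XX____X_
__XX_XX_X
__X__XX__
______X_X
Population = 25

Under FIXED-DEAD boundary, generation 3:
_________
_XXXXX___
__X__X___
____X____
X________
X_XX___X_
X_XX_XX_X
_X_____X_
Population = 21

Comparison: toroidal=25, fixed-dead=21 -> toroidal

Answer: toroidal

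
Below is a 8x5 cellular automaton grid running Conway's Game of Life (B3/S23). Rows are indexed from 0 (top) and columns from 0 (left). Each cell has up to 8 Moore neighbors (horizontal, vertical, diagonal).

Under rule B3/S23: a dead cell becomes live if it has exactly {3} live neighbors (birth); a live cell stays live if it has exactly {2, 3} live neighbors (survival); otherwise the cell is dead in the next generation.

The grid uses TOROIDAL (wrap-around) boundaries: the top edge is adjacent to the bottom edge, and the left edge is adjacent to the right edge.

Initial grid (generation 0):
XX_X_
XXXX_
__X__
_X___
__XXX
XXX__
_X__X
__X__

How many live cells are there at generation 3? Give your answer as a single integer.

Answer: 16

Derivation:
Simulating step by step:
Generation 0 (given above): 18 live cells
Generation 1: 13 live cells
X__X_
X__X_
X__X_
_X___
___XX
_____
___X_
__XXX
Generation 2: 18 live cells
XX___
XXXX_
XXX__
X_XX_
_____
___XX
__XXX
__X__
Generation 3: 16 live cells
X__XX
___X_
_____
X_XXX
__X__
__X_X
__X_X
X_X_X
Population at generation 3: 16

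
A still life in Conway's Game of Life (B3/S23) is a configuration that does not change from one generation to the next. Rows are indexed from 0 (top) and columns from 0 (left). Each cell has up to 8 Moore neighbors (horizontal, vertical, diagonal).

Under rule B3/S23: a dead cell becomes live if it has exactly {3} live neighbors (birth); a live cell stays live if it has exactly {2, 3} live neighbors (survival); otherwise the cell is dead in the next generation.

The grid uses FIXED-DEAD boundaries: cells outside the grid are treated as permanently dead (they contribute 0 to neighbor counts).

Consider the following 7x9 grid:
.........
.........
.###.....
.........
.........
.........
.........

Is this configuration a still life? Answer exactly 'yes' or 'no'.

Answer: no

Derivation:
Compute generation 1 and compare to generation 0 (given above):
Generation 1:
.........
..#......
..#......
..#......
.........
.........
.........
Cell (1,2) differs: gen0=0 vs gen1=1 -> NOT a still life.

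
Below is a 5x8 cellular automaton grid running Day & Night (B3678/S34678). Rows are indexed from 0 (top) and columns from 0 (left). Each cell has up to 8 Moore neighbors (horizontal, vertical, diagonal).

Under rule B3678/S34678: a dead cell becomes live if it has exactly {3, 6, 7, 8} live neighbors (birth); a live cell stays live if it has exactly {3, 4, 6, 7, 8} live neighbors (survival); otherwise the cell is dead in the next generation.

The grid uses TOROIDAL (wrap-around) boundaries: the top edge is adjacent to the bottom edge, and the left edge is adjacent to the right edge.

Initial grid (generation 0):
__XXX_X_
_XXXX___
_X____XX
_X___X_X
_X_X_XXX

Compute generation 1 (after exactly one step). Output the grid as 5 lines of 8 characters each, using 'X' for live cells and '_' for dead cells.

Simulating step by step:
Generation 0 (given above): 19 live cells
Generation 1: 23 live cells
(generation 1 grid is the final answer)

Answer: X_XX__XX
XX__X_XX
_X_XXXX_
X___XXXX
___X_X_X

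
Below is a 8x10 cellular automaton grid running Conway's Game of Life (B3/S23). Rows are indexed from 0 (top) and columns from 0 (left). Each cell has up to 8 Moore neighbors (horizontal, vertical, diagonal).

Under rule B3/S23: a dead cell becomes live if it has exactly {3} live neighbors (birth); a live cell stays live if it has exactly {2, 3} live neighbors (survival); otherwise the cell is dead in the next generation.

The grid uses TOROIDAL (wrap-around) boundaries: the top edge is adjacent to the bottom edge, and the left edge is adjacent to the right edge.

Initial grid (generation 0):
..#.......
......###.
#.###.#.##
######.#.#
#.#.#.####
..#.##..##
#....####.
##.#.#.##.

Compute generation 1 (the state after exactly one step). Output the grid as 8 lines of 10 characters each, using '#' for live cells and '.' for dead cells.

Simulating step by step:
Generation 0 (given above): 42 live cells
Generation 1: 18 live cells
(generation 1 grid is the final answer)

Answer: .##......#
.##..##.#.
..........
..........
..........
....#.....
#.##......
###.##..#.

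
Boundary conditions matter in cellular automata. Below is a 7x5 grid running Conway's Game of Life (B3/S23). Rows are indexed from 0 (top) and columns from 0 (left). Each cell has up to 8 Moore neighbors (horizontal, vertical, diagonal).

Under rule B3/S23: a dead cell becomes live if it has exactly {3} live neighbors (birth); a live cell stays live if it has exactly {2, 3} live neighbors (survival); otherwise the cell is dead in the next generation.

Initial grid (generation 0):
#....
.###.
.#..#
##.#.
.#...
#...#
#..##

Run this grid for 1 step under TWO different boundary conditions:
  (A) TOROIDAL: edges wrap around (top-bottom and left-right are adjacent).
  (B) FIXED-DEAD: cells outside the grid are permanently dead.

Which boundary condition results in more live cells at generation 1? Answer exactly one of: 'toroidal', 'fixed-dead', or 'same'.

Under TOROIDAL boundary, generation 1:
#....
.####
....#
.#..#
.##..
.#.#.
.#.#.
Population = 14

Under FIXED-DEAD boundary, generation 1:
.##..
####.
....#
##...
.##..
##.##
...##
Population = 17

Comparison: toroidal=14, fixed-dead=17 -> fixed-dead

Answer: fixed-dead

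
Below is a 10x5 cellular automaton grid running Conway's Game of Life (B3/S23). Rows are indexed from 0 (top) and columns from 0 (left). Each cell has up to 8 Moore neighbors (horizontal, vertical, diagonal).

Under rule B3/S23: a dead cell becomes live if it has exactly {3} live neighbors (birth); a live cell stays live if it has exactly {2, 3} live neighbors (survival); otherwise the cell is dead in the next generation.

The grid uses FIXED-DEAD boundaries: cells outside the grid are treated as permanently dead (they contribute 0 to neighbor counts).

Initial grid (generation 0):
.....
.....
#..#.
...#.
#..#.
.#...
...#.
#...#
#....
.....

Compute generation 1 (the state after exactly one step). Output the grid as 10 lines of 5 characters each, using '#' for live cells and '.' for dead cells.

Answer: .....
.....
.....
..###
..#..
..#..
.....
.....
.....
.....

Derivation:
Simulating step by step:
Generation 0 (given above): 10 live cells
Generation 1: 5 live cells
(generation 1 grid is the final answer)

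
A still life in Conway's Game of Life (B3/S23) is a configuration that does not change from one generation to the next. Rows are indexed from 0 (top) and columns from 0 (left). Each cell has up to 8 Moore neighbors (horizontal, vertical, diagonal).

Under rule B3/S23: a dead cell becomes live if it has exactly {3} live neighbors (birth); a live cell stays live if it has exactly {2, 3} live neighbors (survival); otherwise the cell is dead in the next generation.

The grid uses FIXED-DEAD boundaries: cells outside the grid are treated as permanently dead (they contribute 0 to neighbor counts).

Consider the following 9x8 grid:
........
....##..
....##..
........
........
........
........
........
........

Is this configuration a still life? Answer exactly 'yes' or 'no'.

Compute generation 1 and compare to generation 0 (given above):
Generation 1:
........
....##..
....##..
........
........
........
........
........
........
The grids are IDENTICAL -> still life.

Answer: yes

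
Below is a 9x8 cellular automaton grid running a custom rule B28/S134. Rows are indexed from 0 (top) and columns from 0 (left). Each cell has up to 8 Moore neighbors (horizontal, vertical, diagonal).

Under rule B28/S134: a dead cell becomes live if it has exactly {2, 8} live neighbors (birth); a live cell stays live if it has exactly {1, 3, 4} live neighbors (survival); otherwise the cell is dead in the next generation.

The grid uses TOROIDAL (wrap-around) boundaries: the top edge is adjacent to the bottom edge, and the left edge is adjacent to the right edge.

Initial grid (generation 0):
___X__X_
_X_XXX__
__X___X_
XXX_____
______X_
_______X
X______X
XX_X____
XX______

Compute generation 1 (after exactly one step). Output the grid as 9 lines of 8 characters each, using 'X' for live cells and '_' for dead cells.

Answer: ______XX
_X_XXX_X
__X___XX
XX_X_XX_
__X___X_
_______X
X_X___XX
_X______
XX_XX___

Derivation:
Simulating step by step:
Generation 0 (given above): 20 live cells
Generation 1: 27 live cells
(generation 1 grid is the final answer)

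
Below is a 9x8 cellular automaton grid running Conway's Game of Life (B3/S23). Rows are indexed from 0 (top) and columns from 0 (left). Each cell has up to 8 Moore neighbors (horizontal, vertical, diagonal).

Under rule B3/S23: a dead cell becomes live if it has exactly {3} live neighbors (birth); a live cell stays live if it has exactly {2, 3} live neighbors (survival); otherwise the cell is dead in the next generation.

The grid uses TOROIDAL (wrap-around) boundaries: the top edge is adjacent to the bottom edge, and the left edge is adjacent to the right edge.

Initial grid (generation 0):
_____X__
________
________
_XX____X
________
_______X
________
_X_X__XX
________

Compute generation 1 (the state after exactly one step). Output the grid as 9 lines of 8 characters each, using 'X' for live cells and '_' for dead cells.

Simulating step by step:
Generation 0 (given above): 9 live cells
Generation 1: 5 live cells
(generation 1 grid is the final answer)

Answer: ________
________
________
________
X_______
________
X_____XX
________
______X_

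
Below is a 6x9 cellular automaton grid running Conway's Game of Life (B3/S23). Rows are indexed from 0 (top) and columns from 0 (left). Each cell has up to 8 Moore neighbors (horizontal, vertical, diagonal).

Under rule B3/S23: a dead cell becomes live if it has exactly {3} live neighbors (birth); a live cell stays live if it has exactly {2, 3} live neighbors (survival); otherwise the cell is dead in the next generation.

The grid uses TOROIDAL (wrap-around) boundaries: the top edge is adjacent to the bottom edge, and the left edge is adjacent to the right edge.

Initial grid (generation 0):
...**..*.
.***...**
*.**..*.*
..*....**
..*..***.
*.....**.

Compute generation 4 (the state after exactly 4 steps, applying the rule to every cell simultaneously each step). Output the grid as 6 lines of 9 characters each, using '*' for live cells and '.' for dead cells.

Answer: .....***.
...*.*...
.........
....*....
....***..
.......*.

Derivation:
Simulating step by step:
Generation 0 (given above): 23 live cells
Generation 1: 14 live cells
**.**....
.*....*..
......*..
*.*..*...
.*...*...
...**....
Generation 2: 23 live cells
**.***...
***..*...
.*...**..
.*...**..
.***.*...
**.*.*...
Generation 3: 12 live cells
...*.**.*
...*.....
....*....
**.......
...*.*...
.....**..
Generation 4: 10 live cells
(generation 4 grid is the final answer)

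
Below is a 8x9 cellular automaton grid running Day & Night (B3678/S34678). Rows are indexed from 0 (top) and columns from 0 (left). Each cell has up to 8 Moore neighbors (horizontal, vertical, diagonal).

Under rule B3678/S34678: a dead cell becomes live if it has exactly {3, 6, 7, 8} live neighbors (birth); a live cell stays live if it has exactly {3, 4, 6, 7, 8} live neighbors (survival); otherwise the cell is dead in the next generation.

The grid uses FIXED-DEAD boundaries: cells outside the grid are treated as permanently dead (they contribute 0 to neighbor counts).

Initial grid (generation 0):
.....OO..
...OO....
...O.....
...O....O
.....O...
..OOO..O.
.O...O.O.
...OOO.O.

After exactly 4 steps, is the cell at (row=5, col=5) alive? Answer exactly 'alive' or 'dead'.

Simulating step by step:
Generation 0 (given above): 19 live cells
Generation 1: 13 live cells
....O....
....OO...
..OO.....
....O....
..O......
....OO...
....OO..O
....O....
Generation 2: 15 live cells
.....O...
....O....
...O.O...
..O......
...OOO...
...OOO...
...OOO...
.....O...
Generation 3: 14 live cells
.........
....OO...
....O....
.....O...
..OO.O...
..O.O.O..
...OOOO..
.........
Generation 4: 14 live cells
.........
.........
....O....
...O.....
...O.OO..
..OO.OO..
...OOO...
....OO...

Cell (5,5) at generation 4: 1 -> alive

Answer: alive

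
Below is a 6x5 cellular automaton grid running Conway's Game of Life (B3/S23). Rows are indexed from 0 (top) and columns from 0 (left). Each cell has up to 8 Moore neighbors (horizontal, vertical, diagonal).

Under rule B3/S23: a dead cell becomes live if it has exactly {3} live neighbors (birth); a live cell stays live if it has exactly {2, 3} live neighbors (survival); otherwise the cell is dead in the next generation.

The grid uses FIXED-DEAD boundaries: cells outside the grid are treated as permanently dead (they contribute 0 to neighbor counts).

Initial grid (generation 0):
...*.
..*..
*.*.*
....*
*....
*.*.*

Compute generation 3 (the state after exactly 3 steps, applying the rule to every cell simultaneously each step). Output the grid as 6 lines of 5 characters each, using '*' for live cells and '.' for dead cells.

Answer: .....
***..
.....
..*..
*.*..
.*...

Derivation:
Simulating step by step:
Generation 0 (given above): 10 live cells
Generation 1: 8 live cells
.....
.**..
.*...
.*.*.
.*.*.
.*...
Generation 2: 9 live cells
.....
.**..
**...
**...
**...
..*..
Generation 3: 7 live cells
(generation 3 grid is the final answer)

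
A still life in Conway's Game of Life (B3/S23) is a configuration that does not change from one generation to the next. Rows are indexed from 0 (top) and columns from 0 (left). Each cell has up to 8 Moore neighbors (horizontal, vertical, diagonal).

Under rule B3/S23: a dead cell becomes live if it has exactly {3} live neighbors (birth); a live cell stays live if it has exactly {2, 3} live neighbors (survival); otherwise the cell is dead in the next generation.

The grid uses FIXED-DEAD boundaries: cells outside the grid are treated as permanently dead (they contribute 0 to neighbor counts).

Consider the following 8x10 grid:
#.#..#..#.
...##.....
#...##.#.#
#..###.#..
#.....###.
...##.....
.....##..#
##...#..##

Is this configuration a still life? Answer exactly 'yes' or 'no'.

Answer: no

Derivation:
Compute generation 1 and compare to generation 0 (given above):
Generation 1:
...##.....
.#.#..#.#.
........#.
##.#......
......###.
....#...#.
.....##.##
.....##.##
Cell (0,0) differs: gen0=1 vs gen1=0 -> NOT a still life.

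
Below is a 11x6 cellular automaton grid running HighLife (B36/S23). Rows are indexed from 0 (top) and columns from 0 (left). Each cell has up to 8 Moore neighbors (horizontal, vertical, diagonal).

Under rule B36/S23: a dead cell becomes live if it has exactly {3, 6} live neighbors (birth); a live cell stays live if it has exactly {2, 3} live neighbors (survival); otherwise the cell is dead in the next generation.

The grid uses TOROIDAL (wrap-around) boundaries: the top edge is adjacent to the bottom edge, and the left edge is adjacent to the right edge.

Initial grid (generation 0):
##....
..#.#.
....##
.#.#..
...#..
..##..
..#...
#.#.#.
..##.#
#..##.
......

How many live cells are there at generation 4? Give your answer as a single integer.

Simulating step by step:
Generation 0 (given above): 21 live cells
Generation 1: 27 live cells
.#....
##.##.
..#.##
..##..
...##.
..##..
..#...
..#.##
#.#...
..####
##...#
Generation 2: 28 live cells
#...#.
##.##.
#..#.#
..#..#
....#.
..#.#.
.##.#.
..#..#
#.##..
..###.
.#.#.#
Generation 3: 27 live cells
......
.###.#
...#..
#..#.#
....##
.##.##
.##.##
#...##
.....#
#....#
##...#
Generation 4: 23 live cells
....##
..###.
.#.#.#
#..#.#
.##...
.##...
#.#...
.#.#..
......
.#..#.
.#...#
Population at generation 4: 23

Answer: 23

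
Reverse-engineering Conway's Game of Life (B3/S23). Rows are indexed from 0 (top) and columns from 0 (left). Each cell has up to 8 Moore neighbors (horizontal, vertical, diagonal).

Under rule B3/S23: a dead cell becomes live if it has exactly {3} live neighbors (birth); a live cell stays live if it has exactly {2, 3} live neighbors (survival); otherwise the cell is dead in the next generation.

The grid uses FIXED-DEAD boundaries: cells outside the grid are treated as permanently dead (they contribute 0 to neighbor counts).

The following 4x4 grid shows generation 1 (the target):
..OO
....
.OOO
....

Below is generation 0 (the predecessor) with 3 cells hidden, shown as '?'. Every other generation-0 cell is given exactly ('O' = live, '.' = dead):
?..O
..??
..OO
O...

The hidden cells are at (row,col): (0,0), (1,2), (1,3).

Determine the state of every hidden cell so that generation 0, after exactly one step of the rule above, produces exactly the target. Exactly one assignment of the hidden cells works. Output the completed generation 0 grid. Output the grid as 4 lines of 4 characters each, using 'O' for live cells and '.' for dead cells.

Answer: ...O
..OO
..OO
O...

Derivation:
Hidden generation-0 cells (in order): (0,0), (1,2), (1,3).
A hidden cell only influences target cells in its own 3x3 neighborhood. Try each of the 2^3 = 8 assignments, step the completed generation 0 forward once under B3/S23, and compare with the target:
  (0,0)=. (1,2)=. (1,3)=. -> step gives (0,2)='.' but target has 'O' -> reject
  (0,0)=. (1,2)=. (1,3)=O -> step gives (0,2)='.' but target has 'O' -> reject
  (0,0)=. (1,2)=O (1,3)=. -> step gives (0,2)='.' but target has 'O' -> reject
  (0,0)=. (1,2)=O (1,3)=O -> step reproduces the target at every cell -> ACCEPT
  (0,0)=O (1,2)=. (1,3)=. -> step gives (0,2)='.' but target has 'O' -> reject
  (0,0)=O (1,2)=. (1,3)=O -> step gives (0,2)='.' but target has 'O' -> reject
  (0,0)=O (1,2)=O (1,3)=. -> step gives (0,2)='.' but target has 'O' -> reject
  (0,0)=O (1,2)=O (1,3)=O -> step gives (1,1)='O' but target has '.' -> reject
Unique solution: (0,0)=dead, (1,2)=live, (1,3)=live.
Check: live-neighbor counts of every cell in the completed generation 0:
0132
0244
1333
0222
Applying B3/S23 to generation 0 with these counts gives:
..OO
....
.OOO
....
which matches the target exactly.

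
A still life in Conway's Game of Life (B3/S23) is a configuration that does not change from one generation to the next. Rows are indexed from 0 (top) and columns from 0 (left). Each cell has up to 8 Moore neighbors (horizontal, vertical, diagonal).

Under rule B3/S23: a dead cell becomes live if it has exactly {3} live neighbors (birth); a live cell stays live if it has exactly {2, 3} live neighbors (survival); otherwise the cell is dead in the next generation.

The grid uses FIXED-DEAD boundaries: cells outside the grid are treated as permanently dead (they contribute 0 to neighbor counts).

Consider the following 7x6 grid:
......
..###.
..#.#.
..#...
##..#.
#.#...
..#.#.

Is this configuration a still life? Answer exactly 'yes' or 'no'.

Answer: no

Derivation:
Compute generation 1 and compare to generation 0 (given above):
Generation 1:
...#..
..#.#.
.##.#.
..#...
#.##..
#.#...
.#.#..
Cell (0,3) differs: gen0=0 vs gen1=1 -> NOT a still life.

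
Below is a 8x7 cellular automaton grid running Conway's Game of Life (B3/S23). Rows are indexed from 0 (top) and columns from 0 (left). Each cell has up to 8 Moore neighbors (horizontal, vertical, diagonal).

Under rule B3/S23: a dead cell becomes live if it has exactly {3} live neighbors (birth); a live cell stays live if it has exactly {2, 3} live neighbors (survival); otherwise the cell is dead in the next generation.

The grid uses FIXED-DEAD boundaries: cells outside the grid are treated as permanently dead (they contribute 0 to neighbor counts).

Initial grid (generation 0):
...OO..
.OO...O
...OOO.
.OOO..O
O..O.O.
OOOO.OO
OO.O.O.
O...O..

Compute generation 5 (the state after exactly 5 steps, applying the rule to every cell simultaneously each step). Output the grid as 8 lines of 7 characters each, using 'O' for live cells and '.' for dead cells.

Answer: ...O...
..O..O.
..OOO.O
...OO.O
......O
.....OO
.....OO
.......

Derivation:
Simulating step by step:
Generation 0 (given above): 27 live cells
Generation 1: 19 live cells
..OO...
..O....
....OOO
.O....O
O....O.
...O.OO
...O.OO
OO..O..
Generation 2: 16 live cells
..OO...
..O.OO.
.....OO
....O.O
....OO.
.......
..OO..O
....OO.
Generation 3: 22 live cells
..OOO..
..O.OOO
...O..O
....O.O
....OO.
...OOO.
...OOO.
...OOO.
Generation 4: 15 live cells
..O.O..
..O...O
...O..O
...OO.O
......O
......O
..O...O
...O.O.
Generation 5: 15 live cells
(generation 5 grid is the final answer)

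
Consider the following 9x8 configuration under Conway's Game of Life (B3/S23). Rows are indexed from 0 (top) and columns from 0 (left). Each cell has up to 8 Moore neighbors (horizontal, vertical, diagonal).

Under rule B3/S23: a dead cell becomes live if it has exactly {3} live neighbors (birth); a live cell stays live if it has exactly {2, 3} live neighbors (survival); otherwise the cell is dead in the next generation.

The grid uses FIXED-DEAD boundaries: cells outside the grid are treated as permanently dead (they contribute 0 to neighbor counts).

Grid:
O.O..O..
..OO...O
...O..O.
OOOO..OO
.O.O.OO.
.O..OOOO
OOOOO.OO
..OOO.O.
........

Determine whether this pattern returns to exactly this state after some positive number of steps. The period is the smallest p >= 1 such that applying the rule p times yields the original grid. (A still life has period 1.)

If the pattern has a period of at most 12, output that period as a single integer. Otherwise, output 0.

Answer: 0

Derivation:
Simulating and comparing each generation to the original:
Gen 0 (original, given above): 34 live cells
Gen 1: 20 live cells, differs from original
Gen 2: 12 live cells, differs from original
Gen 3: 12 live cells, differs from original
Gen 4: 9 live cells, differs from original
Gen 5: 9 live cells, differs from original
Gen 6: 6 live cells, differs from original
Gen 7: 3 live cells, differs from original
Gen 8: 3 live cells, differs from original
Gen 9: 3 live cells, differs from original
Gen 10: 3 live cells, differs from original
Gen 11: 3 live cells, differs from original
Gen 12: 3 live cells, differs from original
No period found within 12 steps.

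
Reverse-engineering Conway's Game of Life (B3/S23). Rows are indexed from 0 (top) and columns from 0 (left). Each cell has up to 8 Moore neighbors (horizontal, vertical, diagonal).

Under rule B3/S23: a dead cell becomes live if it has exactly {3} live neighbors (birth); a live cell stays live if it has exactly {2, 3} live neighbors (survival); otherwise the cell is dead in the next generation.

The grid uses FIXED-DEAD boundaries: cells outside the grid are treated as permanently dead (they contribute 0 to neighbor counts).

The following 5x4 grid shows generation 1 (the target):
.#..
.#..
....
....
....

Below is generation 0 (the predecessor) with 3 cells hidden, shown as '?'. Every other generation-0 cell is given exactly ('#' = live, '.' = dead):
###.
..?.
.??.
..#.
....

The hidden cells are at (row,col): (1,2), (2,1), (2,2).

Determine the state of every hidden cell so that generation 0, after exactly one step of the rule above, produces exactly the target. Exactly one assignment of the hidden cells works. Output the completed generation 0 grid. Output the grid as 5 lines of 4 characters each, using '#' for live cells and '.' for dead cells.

Hidden generation-0 cells (in order): (1,2), (2,1), (2,2).
A hidden cell only influences target cells in its own 3x3 neighborhood. Try each of the 2^3 = 8 assignments, step the completed generation 0 forward once under B3/S23, and compare with the target:
  (1,2)=. (2,1)=. (2,2)=. -> step reproduces the target at every cell -> ACCEPT
  (1,2)=. (2,1)=. (2,2)=# -> step gives (1,1)='.' but target has '#' -> reject
  (1,2)=. (2,1)=# (2,2)=. -> step gives (1,0)='#' but target has '.' -> reject
  (1,2)=. (2,1)=# (2,2)=# -> step gives (1,0)='#' but target has '.' -> reject
  (1,2)=# (2,1)=. (2,2)=. -> step gives (0,2)='#' but target has '.' -> reject
  (1,2)=# (2,1)=. (2,2)=# -> step gives (0,2)='#' but target has '.' -> reject
  (1,2)=# (2,1)=# (2,2)=. -> step gives (0,2)='#' but target has '.' -> reject
  (1,2)=# (2,1)=# (2,2)=# -> step gives (0,2)='#' but target has '.' -> reject
Unique solution: (1,2)=dead, (2,1)=dead, (2,2)=dead.
Check: live-neighbor counts of every cell in the completed generation 0:
1211
2321
0111
0101
0111
Applying B3/S23 to generation 0 with these counts gives:
.#..
.#..
....
....
....
which matches the target exactly.

Answer: ###.
....
....
..#.
....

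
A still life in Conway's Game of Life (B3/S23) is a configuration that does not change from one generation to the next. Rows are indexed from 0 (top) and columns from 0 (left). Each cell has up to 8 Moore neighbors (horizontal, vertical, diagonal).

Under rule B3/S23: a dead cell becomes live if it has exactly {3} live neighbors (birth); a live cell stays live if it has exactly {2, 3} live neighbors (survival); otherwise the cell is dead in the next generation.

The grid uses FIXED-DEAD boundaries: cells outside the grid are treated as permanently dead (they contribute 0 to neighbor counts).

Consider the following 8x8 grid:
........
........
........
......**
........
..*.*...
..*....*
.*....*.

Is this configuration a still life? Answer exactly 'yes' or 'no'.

Answer: no

Derivation:
Compute generation 1 and compare to generation 0 (given above):
Generation 1:
........
........
........
........
........
...*....
.***....
........
Cell (3,6) differs: gen0=1 vs gen1=0 -> NOT a still life.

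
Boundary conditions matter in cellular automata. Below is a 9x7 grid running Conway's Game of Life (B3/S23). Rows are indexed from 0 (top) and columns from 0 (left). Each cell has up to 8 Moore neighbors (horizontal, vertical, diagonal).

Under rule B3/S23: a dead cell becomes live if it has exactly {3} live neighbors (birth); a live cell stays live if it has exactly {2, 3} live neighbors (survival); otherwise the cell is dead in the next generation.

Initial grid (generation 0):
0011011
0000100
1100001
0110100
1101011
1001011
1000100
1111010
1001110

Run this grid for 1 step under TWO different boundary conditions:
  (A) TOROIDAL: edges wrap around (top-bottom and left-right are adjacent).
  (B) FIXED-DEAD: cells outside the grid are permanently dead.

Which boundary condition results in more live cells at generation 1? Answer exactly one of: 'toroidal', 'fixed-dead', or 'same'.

Under TOROIDAL boundary, generation 1:
0010001
0111100
1111010
0001100
0001000
0011000
0000000
1010010
1000000
Population = 20

Under FIXED-DEAD boundary, generation 1:
0001110
0111101
1111010
0001101
1001001
1011001
1000001
1010010
1001010
Population = 31

Comparison: toroidal=20, fixed-dead=31 -> fixed-dead

Answer: fixed-dead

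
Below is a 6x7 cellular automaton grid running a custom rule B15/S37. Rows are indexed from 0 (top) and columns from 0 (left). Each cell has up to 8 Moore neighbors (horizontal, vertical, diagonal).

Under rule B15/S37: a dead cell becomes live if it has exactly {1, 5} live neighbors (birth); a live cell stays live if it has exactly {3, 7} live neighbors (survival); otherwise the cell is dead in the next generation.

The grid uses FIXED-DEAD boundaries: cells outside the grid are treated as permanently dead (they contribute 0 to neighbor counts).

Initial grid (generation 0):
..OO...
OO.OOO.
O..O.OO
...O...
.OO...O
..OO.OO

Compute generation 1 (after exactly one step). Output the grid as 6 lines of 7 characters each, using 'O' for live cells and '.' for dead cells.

Answer: ..OO..O
.OO..O.
...O.O.
.......
O......
O.O....

Derivation:
Simulating step by step:
Generation 0 (given above): 19 live cells
Generation 1: 11 live cells
(generation 1 grid is the final answer)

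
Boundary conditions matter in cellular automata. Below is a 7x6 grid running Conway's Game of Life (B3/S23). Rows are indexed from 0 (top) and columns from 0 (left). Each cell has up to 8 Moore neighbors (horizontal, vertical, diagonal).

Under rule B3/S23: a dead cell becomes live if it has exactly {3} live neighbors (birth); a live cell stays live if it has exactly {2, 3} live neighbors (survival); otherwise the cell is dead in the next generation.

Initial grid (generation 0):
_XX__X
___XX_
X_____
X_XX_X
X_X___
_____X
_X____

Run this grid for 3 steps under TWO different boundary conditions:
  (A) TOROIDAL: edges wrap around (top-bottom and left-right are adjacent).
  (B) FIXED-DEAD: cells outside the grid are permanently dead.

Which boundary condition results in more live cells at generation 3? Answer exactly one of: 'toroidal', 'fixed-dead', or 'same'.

Under TOROIDAL boundary, generation 3:
______
______
______
______
_____X
X___XX
X____X
Population = 6

Under FIXED-DEAD boundary, generation 3:
______
___XXX
___XXX
___XXX
____X_
___X__
______
Population = 11

Comparison: toroidal=6, fixed-dead=11 -> fixed-dead

Answer: fixed-dead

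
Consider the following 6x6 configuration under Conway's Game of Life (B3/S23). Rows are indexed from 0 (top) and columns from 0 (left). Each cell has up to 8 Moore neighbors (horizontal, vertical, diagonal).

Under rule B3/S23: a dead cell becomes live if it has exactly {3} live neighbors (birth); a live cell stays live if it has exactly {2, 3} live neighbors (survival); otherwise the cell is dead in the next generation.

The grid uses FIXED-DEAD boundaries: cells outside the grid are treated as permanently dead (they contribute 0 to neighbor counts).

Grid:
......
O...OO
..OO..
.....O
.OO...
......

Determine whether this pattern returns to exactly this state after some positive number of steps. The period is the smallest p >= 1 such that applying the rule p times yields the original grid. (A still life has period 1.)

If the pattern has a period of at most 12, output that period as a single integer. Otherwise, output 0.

Simulating and comparing each generation to the original:
Gen 0 (original, given above): 8 live cells
Gen 1: 6 live cells, differs from original
Gen 2: 5 live cells, differs from original
Gen 3: 4 live cells, differs from original
Gen 4: 3 live cells, differs from original
Gen 5: 2 live cells, differs from original
Gen 6: 0 live cells, differs from original
Gen 7: 0 live cells, differs from original
Gen 8: 0 live cells, differs from original
Gen 9: 0 live cells, differs from original
Gen 10: 0 live cells, differs from original
Gen 11: 0 live cells, differs from original
Gen 12: 0 live cells, differs from original
No period found within 12 steps.

Answer: 0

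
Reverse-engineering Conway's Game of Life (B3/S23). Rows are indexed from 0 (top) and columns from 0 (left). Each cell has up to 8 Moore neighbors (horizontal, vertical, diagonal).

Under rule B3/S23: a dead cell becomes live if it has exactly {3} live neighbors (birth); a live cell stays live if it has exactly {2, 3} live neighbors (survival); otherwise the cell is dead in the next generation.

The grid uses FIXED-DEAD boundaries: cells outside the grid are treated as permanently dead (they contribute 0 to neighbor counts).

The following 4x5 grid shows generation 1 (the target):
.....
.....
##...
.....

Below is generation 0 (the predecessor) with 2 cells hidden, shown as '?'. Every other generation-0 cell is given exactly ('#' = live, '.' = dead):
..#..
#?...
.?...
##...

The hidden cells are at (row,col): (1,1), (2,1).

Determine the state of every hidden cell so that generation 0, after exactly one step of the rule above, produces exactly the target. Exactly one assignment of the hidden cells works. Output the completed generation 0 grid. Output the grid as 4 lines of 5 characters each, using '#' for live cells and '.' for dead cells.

Hidden generation-0 cells (in order): (1,1), (2,1).
A hidden cell only influences target cells in its own 3x3 neighborhood. Try each of the 2^2 = 4 assignments, step the completed generation 0 forward once under B3/S23, and compare with the target:
  (1,1)=. (2,1)=. -> step reproduces the target at every cell -> ACCEPT
  (1,1)=. (2,1)=# -> step gives (1,1)='#' but target has '.' -> reject
  (1,1)=# (2,1)=. -> step gives (0,1)='#' but target has '.' -> reject
  (1,1)=# (2,1)=# -> step gives (0,1)='#' but target has '.' -> reject
Unique solution: (1,1)=dead, (2,1)=dead.
Check: live-neighbor counts of every cell in the completed generation 0:
12010
02110
33100
11100
Applying B3/S23 to generation 0 with these counts gives:
.....
.....
##...
.....
which matches the target exactly.

Answer: ..#..
#....
.....
##...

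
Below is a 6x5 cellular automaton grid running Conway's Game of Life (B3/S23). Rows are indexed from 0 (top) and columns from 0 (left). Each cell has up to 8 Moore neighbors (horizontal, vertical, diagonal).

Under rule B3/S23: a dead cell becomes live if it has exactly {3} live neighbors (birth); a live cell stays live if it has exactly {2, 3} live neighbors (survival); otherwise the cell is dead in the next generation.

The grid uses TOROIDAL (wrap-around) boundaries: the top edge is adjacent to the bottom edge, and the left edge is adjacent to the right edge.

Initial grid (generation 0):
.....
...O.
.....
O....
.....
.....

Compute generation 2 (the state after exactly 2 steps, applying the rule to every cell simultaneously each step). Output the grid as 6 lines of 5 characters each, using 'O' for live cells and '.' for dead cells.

Simulating step by step:
Generation 0 (given above): 2 live cells
Generation 1: 0 live cells
.....
.....
.....
.....
.....
.....
Generation 2: 0 live cells
(generation 2 grid is the final answer)

Answer: .....
.....
.....
.....
.....
.....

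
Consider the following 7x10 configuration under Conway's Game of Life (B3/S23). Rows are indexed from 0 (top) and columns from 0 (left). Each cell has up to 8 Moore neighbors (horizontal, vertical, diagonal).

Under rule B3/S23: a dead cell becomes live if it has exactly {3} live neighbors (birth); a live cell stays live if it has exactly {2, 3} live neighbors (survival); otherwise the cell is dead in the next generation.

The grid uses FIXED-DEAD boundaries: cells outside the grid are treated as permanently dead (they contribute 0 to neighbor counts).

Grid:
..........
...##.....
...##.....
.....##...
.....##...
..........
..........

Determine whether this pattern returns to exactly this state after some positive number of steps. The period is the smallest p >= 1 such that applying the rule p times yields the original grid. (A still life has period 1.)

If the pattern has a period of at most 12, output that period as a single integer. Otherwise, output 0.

Simulating and comparing each generation to the original:
Gen 0 (original, given above): 8 live cells
Gen 1: 6 live cells, differs from original
Gen 2: 8 live cells, MATCHES original -> period = 2

Answer: 2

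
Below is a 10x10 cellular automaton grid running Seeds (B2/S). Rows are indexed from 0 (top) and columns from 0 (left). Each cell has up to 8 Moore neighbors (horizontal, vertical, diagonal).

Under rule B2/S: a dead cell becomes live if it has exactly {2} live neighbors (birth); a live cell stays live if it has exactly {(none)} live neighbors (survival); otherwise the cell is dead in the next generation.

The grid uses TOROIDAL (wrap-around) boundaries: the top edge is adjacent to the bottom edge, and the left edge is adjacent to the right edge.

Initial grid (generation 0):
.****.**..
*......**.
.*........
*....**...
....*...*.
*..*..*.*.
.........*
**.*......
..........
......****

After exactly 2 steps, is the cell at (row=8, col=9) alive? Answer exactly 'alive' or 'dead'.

Simulating step by step:
Generation 0 (given above): 27 live cells
Generation 1: 26 live cells
..........
....**...*
.....*..*.
.*..*..*.*
**.*......
....**....
...**..**.
..*......*
.**...*...
**..*.....
Generation 2: 30 live cells
.*.*.....*
......*.*.
...*...*..
...*.**...
......*.**
**....****
..*...*..*
*...***...
.....*...*
...*.*....

Cell (8,9) at generation 2: 1 -> alive

Answer: alive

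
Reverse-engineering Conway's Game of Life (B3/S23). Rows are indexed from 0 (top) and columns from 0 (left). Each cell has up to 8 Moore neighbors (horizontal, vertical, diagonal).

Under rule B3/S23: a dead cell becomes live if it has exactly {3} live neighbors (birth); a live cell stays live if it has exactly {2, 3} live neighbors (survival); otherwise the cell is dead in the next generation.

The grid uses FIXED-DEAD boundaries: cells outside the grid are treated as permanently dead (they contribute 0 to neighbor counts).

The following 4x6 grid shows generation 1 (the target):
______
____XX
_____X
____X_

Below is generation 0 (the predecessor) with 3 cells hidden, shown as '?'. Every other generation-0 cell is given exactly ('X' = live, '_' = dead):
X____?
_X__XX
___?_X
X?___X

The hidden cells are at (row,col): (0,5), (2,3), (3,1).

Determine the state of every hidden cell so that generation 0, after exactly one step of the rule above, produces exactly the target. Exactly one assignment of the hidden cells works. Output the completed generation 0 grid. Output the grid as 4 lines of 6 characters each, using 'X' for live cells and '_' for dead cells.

Answer: X_____
_X__XX
___X_X
X____X

Derivation:
Hidden generation-0 cells (in order): (0,5), (2,3), (3,1).
A hidden cell only influences target cells in its own 3x3 neighborhood. Try each of the 2^3 = 8 assignments, step the completed generation 0 forward once under B3/S23, and compare with the target:
  (0,5)=_ (2,3)=_ (3,1)=_ -> step gives (3,4)='_' but target has 'X' -> reject
  (0,5)=_ (2,3)=_ (3,1)=X -> step gives (2,0)='X' but target has '_' -> reject
  (0,5)=_ (2,3)=X (3,1)=_ -> step reproduces the target at every cell -> ACCEPT
  (0,5)=_ (2,3)=X (3,1)=X -> step gives (2,0)='X' but target has '_' -> reject
  (0,5)=X (2,3)=_ (3,1)=_ -> step gives (0,4)='X' but target has '_' -> reject
  (0,5)=X (2,3)=_ (3,1)=X -> step gives (0,4)='X' but target has '_' -> reject
  (0,5)=X (2,3)=X (3,1)=_ -> step gives (0,4)='X' but target has '_' -> reject
  (0,5)=X (2,3)=X (3,1)=X -> step gives (0,4)='X' but target has '_' -> reject
Unique solution: (0,5)=dead, (2,3)=live, (3,1)=dead.
Check: live-neighbor counts of every cell in the completed generation 0:
121122
212232
222153
011131
Applying B3/S23 to generation 0 with these counts gives:
______
____XX
_____X
____X_
which matches the target exactly.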